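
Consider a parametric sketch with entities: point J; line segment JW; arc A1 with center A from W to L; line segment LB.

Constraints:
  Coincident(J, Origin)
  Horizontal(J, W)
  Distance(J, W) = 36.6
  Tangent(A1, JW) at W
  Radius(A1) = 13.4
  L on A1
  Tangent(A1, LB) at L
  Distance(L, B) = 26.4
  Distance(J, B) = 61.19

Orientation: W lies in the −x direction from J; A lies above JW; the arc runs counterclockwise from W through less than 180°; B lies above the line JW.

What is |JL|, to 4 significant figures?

34.92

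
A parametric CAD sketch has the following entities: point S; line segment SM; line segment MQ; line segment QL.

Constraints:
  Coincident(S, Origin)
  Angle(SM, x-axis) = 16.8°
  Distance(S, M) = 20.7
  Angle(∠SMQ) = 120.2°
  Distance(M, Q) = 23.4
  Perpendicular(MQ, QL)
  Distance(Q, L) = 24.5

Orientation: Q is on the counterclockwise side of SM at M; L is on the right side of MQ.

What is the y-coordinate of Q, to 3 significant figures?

28.7

S is at the origin; SM runs at 16.8° with length 20.7, so M = 20.7·(cos 16.8°, sin 16.8°) = (19.8, 5.98). ∠SMQ = 120.2°, so MQ runs at 16.8° + (180° − 120.2°) = 76.6° from the x-axis; with |MQ| = 23.4, Q = M + 23.4·(cos 76.6°, sin 76.6°) = (25.2, 28.7). So Q.y = 28.7.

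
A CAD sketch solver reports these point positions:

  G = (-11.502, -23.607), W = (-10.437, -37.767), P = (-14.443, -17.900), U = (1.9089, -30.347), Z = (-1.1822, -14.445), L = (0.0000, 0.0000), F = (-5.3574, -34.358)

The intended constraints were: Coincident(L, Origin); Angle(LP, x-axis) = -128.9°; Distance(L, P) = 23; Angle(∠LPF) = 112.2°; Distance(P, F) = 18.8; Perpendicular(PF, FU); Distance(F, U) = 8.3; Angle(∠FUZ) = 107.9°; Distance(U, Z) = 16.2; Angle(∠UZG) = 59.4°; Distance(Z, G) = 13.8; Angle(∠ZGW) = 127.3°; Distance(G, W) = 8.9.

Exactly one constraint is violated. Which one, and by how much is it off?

Distance(G, W) = 8.9 — off by 5.30.

L = (0.00, 0.00) ✓; LP at -128.9° ✓; |LP| = 23.00 ✓; ∠LPF = 112.2° ✓; |PF| = 18.80 ✓; ∠(PF, FU) = 90.00° ✓; |FU| = 8.300 ✓; ∠FUZ = 107.9° ✓; |UZ| = 16.20 ✓; ∠UZG = 59.40° ✓; |ZG| = 13.80 ✓; ∠ZGW = 127.3° ✓; |GW| = 14.20 ✗.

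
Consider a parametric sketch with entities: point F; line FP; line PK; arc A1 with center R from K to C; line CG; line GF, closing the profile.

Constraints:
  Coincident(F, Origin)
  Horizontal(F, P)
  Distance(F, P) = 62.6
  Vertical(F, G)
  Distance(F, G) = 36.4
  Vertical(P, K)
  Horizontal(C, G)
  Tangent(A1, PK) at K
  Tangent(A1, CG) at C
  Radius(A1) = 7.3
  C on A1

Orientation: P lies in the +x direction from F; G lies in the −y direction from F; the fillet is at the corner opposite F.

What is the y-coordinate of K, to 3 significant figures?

-29.1

The virtual corner opposite F is at (62.6, -36.4). The tangent condition forces RK to be normal to PK and tangency of A1 to CG means the radius RC is perpendicular to CG, with radius 7.3, so the center R sits 7.3 in from both sides at R = (55.3, -29.1). That places the tangent points at K = (62.6, -29.1) on PK and C = (55.3, -36.4) on CG. So K.y = -29.1.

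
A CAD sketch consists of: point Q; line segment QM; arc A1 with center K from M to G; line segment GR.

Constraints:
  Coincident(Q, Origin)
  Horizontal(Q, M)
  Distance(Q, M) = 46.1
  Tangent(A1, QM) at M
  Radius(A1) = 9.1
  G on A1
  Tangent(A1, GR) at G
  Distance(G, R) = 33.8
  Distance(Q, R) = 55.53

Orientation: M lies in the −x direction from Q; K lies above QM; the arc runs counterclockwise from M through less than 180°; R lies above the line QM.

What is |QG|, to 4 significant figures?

38.03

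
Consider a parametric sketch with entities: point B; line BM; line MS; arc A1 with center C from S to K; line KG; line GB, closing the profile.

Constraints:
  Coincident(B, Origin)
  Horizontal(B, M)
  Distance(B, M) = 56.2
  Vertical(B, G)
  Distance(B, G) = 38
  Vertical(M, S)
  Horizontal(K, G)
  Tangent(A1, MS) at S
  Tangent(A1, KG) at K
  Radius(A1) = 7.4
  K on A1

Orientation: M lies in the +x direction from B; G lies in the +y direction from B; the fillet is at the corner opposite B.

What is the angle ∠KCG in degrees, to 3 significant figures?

81.4°

B is at the origin; B and M share the same y with |BM| = 56.2 and M on the +x side, so M = (56.2, 0.00). BG is vertical with |BG| = 38.0 and G on the +y side, so G = (0.00, 38.0). The virtual corner opposite B is at (56.2, 38.0). Since A1 is tangent to MS there, CS ⟂ MS and A1 meets KG tangentially, so CK is at right angles to KG, with radius 7.4, so the center C sits 7.4 in from both sides at C = (48.8, 30.6). That places the tangent points at S = (56.2, 30.6) on MS and K = (48.8, 38.0) on KG. Then cos ∠KCG = CK·CG / (|CK||CG|), giving 81.4°.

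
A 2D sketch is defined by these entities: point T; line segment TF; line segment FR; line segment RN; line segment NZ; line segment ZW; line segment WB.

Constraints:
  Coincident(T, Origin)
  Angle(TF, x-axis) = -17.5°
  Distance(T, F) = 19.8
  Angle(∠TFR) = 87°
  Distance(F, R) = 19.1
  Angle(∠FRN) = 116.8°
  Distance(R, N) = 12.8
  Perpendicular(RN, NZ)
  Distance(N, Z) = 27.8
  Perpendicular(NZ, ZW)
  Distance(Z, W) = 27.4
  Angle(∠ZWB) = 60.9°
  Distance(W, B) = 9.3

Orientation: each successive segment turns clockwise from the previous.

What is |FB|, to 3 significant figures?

3.01

NZ is perpendicular to ZW, so ZW runs at 6.30°; with |ZW| = 27.4, W = (23.7, 5.39). ∠ZWB = 60.9° gives WB at -113° from the x-axis; with |WB| = 9.3, B = (20.1, -3.18). Then |FB| = |B − F| = 3.01.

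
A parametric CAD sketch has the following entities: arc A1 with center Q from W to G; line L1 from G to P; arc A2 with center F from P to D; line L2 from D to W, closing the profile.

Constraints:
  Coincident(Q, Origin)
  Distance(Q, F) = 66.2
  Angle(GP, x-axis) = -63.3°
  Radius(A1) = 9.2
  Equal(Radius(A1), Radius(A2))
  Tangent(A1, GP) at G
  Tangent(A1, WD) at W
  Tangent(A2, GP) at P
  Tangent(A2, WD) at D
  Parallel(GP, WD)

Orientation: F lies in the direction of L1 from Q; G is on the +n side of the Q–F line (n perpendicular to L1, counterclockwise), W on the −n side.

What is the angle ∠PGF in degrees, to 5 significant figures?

7.9119°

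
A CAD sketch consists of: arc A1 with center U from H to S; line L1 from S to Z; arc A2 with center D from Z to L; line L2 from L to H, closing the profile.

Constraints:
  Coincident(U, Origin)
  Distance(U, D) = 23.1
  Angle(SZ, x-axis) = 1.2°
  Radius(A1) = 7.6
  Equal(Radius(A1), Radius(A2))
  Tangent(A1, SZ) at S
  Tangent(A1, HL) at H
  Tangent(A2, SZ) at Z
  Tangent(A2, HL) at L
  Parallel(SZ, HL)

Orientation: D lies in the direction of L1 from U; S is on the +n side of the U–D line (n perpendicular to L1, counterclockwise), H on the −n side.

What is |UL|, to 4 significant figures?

24.32

The slot axis is L1's direction at 1.2°, so u = (cos 1.2°, sin 1.2°) = (0.9998, 0.02094) and n = (−sin 1.2°, cos 1.2°) = (-0.02094, 0.9998). U is at the origin and D lies 23.1 along u from U, so D = 23.1·u = (23.09, 0.4838). Tangency of A1 to both parallel lines with radius 7.6 puts S and H at U ± 7.6·n: S = (-0.1592, 7.598), H = (0.1592, -7.598). Equal radii place Z and L the same way about D: Z = D + 7.6·n = (22.94, 8.082), L = D − 7.6·n = (23.25, -7.115). Then |UL| = |L − U| = 24.32.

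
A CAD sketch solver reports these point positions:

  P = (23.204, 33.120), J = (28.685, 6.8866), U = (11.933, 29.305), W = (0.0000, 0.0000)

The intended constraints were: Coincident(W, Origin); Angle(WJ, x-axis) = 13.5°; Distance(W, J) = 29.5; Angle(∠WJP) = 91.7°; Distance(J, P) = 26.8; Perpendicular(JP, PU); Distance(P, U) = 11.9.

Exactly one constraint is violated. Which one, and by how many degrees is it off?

Perpendicular(JP, PU) — off by 6.90°.

W = (0.00, 0.00) ✓; WJ at 13.50° ✓; |WJ| = 29.50 ✓; ∠WJP = 91.70° ✓; |JP| = 26.80 ✓; ∠(JP, PU) = 96.90° ✗; |PU| = 11.90 ✓.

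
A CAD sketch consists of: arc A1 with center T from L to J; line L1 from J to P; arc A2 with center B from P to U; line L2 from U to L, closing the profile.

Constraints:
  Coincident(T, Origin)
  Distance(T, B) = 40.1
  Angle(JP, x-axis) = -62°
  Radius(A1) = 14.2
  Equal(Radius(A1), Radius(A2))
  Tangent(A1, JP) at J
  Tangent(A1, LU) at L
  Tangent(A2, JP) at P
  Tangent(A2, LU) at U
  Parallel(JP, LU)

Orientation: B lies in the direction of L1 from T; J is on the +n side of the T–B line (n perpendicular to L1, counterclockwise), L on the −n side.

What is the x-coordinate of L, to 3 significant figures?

-12.5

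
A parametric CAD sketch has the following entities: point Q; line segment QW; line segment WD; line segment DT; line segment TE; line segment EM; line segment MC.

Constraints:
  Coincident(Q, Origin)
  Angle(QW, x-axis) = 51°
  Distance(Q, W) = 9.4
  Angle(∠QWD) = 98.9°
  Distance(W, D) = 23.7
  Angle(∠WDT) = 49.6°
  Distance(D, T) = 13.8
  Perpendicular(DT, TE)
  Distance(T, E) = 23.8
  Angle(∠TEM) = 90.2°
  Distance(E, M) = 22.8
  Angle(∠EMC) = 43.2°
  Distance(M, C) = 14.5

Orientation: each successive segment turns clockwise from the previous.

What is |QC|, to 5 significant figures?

21.854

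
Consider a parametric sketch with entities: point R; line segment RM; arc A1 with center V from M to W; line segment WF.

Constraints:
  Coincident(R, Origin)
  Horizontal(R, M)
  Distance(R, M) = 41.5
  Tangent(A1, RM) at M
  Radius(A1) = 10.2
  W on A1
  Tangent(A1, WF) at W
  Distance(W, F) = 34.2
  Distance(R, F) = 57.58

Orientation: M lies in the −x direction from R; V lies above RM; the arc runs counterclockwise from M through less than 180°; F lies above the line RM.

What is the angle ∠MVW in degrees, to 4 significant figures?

96.85°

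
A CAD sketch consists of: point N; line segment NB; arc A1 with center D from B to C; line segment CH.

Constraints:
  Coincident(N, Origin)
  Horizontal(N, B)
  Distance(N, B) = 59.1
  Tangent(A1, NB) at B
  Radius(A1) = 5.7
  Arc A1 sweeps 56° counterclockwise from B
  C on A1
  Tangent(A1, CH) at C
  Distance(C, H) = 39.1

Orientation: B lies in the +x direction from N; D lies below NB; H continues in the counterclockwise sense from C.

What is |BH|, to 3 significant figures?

43.9

On A1, B sits at bearing 90° from D; a 56° counterclockwise sweep puts C at bearing 146°, so C = D + 5.7·(cos 146°, sin 146°) = (54.4, -2.51). Since A1 is tangent to CH there, DC ⟂ CH, so CH runs along (−sin 146°, cos 146°); with |CH| = 39.1, H = (32.5, -34.9). Then |BH| = |H − B| = 43.9.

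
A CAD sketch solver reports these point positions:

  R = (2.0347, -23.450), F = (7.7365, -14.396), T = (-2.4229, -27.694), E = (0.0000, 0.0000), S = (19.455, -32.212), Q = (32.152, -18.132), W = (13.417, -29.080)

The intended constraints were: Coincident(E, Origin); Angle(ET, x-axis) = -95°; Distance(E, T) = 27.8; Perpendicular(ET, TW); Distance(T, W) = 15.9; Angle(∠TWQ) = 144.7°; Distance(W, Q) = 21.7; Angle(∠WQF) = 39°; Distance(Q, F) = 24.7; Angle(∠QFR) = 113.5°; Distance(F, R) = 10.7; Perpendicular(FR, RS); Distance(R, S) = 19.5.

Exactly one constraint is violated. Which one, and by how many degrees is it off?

Perpendicular(FR, RS) — off by 5.50°.

E = (0.00, 0.00) ✓; ET at -95.00° ✓; |ET| = 27.80 ✓; ∠(ET, TW) = 90.00° ✓; |TW| = 15.90 ✓; ∠TWQ = 144.7° ✓; |WQ| = 21.70 ✓; ∠WQF = 39.00° ✓; |QF| = 24.70 ✓; ∠QFR = 113.5° ✓; |FR| = 10.70 ✓; ∠(FR, RS) = 95.50° ✗; |RS| = 19.50 ✓.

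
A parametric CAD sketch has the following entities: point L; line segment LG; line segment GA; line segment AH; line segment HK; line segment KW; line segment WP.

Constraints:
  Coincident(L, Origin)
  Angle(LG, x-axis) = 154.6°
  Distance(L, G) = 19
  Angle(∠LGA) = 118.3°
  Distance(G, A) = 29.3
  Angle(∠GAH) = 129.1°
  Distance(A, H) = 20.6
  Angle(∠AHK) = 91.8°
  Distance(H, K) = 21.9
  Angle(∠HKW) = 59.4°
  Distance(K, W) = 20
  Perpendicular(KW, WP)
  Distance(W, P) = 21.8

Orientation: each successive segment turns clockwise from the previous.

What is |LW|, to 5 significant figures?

31.758

L is at the origin; LG runs at 154.6° with length 19.0, so G = (-17.163, 8.1498). ∠LGA = 118.3° gives GA at 92.900° from the x-axis; with |GA| = 29.3, A = (-18.646, 37.412). ∠GAH = 129.1° gives AH at 42.000° from the x-axis; with |AH| = 20.6, H = (-3.3370, 51.196). ∠AHK = 91.8° gives HK at -46.200° from the x-axis; with |HK| = 21.9, K = (11.821, 35.390). ∠HKW = 59.4° gives KW at -166.80° from the x-axis; with |KW| = 20.0, W = (-7.6506, 30.823). Then |LW| = |W − L| = 31.758.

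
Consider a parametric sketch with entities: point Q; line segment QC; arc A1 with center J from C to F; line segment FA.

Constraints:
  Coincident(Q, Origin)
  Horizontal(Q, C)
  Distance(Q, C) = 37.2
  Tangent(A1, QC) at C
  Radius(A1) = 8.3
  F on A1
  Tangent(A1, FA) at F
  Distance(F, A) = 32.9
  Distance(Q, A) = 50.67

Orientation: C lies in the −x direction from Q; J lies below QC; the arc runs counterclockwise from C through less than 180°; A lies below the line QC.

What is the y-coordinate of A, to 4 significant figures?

-41.31

Checks: ∠(JC, CQ) = 90.00° ✓; |JC| = 8.300 ✓; |JF| = 8.300 ✓; ∠(JF, FA) = 90.00° ✓; |FA| = 32.90 ✓; |QA| = 50.67 ✓.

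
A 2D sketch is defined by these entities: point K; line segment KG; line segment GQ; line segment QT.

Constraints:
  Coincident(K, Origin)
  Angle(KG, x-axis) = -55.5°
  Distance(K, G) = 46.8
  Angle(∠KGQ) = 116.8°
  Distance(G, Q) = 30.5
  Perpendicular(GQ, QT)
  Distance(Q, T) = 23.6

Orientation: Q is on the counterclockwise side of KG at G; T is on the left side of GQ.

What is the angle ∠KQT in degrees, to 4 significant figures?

51.01°

K is at the origin; KG runs at -55.5° with length 46.8, so G = 46.8·(cos -55.5°, sin -55.5°) = (26.51, -38.57). ∠KGQ = 116.8°, so GQ runs at -55.5° + (180° − 116.8°) = 7.700° from the x-axis; with |GQ| = 30.5, Q = G + 30.5·(cos 7.700°, sin 7.700°) = (56.73, -34.48). GQ is perpendicular to QT; with |QT| = 23.6 on the left of GQ, T = Q + 23.6·(-0.1340, 0.9910) = (53.57, -11.10). Then cos ∠KQT = QK·QT / (|QK||QT|), giving 51.01°.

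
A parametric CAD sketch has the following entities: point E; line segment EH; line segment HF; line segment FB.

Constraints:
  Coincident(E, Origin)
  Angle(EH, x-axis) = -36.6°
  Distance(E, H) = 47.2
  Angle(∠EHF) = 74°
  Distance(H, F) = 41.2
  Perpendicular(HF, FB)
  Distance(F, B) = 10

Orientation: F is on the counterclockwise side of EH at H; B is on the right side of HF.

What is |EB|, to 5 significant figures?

62.134

E is at the origin; EH runs at -36.6° with length 47.2, so H = 47.2·(cos -36.6°, sin -36.6°) = (37.893, -28.142). ∠EHF = 74.0°, so HF runs at -36.6° + (180° − 74.0°) = 69.400° from the x-axis; with |HF| = 41.2, F = H + 41.2·(cos 69.400°, sin 69.400°) = (52.389, 10.424). The perpendicularity gives FB at right angles to HF; with |FB| = 10.0 on the right of HF, B = F + 10.0·(0.93606, -0.35184) = (61.749, 6.9054). Then |EB| = |B − E| = 62.134.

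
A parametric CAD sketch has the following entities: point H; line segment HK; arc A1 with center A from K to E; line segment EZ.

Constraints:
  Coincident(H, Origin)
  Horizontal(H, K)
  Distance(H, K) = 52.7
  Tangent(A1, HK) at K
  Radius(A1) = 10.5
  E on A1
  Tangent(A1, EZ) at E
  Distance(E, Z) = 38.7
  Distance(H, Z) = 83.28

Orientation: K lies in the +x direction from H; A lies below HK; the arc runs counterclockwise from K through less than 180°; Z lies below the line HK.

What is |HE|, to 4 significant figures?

47.62

H is at the origin; HK is horizontal with |HK| = 52.7 and K on the +x side, so K = (52.70, 0.000). A1 meets HK tangentially, so AK is at right angles to HK, so A = K + (0, -10.5) = (52.70, -10.50). Since AE ⟂ EZ (tangency), |AZ| = √(10.5² + 38.7²) = 40.10 regardless of where E sits on A1. So Z lies on both circle(H, 83.28) and circle(A, 40.10); the below-HK intersection is Z = (68.51, -47.35). E is the foot of the tangent from Z: E = (44.47, -17.02).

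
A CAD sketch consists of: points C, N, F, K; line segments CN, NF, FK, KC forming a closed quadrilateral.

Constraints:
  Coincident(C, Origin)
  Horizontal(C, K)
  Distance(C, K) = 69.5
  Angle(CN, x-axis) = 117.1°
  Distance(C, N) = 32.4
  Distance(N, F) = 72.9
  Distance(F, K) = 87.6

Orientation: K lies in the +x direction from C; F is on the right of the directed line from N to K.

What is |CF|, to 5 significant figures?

44.066

Checks: |NF| = 72.90 ✓; |FK| = 87.60 ✓.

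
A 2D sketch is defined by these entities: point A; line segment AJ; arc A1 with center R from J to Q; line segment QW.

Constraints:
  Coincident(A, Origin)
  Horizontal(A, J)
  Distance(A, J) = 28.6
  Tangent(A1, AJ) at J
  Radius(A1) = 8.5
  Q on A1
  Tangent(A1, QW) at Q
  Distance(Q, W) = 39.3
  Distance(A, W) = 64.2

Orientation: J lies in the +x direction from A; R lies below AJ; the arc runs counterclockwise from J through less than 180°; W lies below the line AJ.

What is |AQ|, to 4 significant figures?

25.84

A is at the origin; AJ is horizontal with |AJ| = 28.6 and J on the +x side, so J = (28.60, 0.000). Since A1 is tangent to AJ there, RJ ⟂ AJ, so R = J + (0, -8.5) = (28.60, -8.500). Since RQ ⟂ QW (tangency), |RW| = √(8.5² + 39.3²) = 40.21 regardless of where Q sits on A1. So W lies on both circle(A, 64.2) and circle(R, 40.21); the below-AJ intersection is W = (46.06, -44.72). Q is the foot of the tangent from W: Q = (21.90, -13.73).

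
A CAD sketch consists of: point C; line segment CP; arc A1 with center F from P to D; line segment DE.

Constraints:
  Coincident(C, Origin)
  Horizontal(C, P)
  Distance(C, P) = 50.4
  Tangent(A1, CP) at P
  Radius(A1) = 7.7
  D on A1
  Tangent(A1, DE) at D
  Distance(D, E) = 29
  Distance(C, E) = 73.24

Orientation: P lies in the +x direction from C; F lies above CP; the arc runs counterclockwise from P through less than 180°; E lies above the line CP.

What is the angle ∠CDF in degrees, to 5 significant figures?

19.748°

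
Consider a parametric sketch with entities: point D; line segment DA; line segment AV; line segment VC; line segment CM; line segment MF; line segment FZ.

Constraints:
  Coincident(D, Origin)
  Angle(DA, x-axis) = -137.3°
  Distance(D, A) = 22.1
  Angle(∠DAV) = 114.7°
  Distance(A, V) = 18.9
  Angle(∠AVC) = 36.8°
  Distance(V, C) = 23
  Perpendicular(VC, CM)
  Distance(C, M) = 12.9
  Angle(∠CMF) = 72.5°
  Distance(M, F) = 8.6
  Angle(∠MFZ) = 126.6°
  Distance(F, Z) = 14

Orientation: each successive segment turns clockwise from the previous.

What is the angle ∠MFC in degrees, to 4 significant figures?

69.01°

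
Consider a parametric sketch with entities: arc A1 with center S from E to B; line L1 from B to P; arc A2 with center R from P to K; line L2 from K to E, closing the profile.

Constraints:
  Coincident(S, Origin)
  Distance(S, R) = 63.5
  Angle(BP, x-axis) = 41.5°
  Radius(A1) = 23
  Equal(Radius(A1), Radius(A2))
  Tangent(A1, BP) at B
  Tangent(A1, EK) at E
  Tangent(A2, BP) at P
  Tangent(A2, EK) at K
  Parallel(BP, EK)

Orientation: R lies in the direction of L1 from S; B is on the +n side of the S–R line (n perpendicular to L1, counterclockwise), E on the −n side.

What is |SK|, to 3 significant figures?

67.5

Tangency of A1 to both parallel lines with radius 23.0 puts B and E at S ± 23.0·n: B = (-15.2, 17.2), E = (15.2, -17.2). Equal radii place P and K the same way about R: P = R + 23.0·n = (32.3, 59.3), K = R − 23.0·n = (62.8, 24.9). Then |SK| = |K − S| = 67.5.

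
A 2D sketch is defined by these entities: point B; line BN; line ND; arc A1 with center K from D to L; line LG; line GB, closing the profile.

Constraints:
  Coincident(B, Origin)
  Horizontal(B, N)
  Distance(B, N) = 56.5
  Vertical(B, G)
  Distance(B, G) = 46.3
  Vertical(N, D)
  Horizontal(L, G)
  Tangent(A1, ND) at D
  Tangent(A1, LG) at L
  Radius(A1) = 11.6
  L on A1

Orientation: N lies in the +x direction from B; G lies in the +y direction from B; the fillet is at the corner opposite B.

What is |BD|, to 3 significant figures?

66.3

B is at the origin; B and N share the same y with |BN| = 56.5 and N on the +x side, so N = (56.5, 0.00). B and G share the same x with |BG| = 46.3 and G on the +y side, so G = (0.00, 46.3). The virtual corner opposite B is at (56.5, 46.3). Tangency of A1 to ND means the radius KD is perpendicular to ND and A1 meets LG tangentially, so KL is at right angles to LG, with radius 11.6, so the center K sits 11.6 in from both sides at K = (44.9, 34.7). That places the tangent points at D = (56.5, 34.7) on ND and L = (44.9, 46.3) on LG. Then |BD| = |D − B| = 66.3.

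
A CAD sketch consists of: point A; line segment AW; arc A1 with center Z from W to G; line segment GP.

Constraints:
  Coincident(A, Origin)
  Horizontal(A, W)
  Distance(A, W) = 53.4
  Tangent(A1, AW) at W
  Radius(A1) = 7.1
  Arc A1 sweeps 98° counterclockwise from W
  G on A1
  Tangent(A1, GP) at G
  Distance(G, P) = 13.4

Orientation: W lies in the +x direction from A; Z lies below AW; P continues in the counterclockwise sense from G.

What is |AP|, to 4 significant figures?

52.75

A is at the origin; A and W share the same y with |AW| = 53.4 and W on the +x side, so W = (53.40, 0.000). Since A1 is tangent to AW there, ZW ⟂ AW, so Z = W + (0, -7.1) = (53.40, -7.100). On A1, W sits at bearing 90° from Z; a 98° counterclockwise sweep puts G at bearing 188°, so G = Z + 7.1·(cos 188°, sin 188°) = (46.37, -8.088). Tangency of A1 to GP means the radius ZG is perpendicular to GP, so GP runs along (−sin 188°, cos 188°); with |GP| = 13.4, P = (48.23, -21.36). Then |AP| = |P − A| = 52.75.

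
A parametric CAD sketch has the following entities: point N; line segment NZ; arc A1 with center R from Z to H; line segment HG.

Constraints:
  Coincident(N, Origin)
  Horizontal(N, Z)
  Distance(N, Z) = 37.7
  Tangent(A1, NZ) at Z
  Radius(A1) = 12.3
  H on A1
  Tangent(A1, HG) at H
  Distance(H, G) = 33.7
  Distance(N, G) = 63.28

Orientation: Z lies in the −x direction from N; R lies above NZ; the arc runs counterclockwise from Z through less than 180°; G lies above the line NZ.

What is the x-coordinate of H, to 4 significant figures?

-26.62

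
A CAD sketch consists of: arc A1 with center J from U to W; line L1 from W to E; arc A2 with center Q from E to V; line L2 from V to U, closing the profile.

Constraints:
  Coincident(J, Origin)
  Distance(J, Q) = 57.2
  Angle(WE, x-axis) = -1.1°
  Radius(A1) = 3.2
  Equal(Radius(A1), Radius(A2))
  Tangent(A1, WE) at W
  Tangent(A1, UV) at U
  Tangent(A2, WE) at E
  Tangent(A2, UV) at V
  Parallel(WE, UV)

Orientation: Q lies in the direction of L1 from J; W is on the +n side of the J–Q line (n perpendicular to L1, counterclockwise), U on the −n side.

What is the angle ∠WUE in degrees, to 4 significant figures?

83.62°

Tangency of A1 to both parallel lines with radius 3.2 puts W and U at J ± 3.2·n: W = (0.06143, 3.199), U = (-0.06143, -3.199). Equal radii place E and V the same way about Q: E = Q + 3.2·n = (57.25, 2.101), V = Q − 3.2·n = (57.13, -4.298). Then cos ∠WUE = UW·UE / (|UW||UE|), giving 83.62°.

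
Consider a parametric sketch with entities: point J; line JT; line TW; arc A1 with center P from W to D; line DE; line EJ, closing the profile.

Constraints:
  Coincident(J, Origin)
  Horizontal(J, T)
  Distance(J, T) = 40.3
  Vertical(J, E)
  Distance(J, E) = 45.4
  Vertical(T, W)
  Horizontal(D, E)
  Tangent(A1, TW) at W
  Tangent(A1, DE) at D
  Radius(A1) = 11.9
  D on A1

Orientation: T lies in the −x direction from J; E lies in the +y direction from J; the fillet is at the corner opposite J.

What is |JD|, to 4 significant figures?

53.55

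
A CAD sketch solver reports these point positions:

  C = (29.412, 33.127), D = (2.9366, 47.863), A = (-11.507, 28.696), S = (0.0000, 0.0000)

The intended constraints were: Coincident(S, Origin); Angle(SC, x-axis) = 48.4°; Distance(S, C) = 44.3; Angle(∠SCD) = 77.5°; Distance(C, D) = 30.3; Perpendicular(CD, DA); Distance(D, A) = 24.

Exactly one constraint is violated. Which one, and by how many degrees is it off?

Perpendicular(CD, DA) — off by 7.90°.

S = (0.00, 0.00) ✓; SC at 48.40° ✓; |SC| = 44.30 ✓; ∠SCD = 77.50° ✓; |CD| = 30.30 ✓; ∠(CD, DA) = 82.10° ✗; |DA| = 24.00 ✓.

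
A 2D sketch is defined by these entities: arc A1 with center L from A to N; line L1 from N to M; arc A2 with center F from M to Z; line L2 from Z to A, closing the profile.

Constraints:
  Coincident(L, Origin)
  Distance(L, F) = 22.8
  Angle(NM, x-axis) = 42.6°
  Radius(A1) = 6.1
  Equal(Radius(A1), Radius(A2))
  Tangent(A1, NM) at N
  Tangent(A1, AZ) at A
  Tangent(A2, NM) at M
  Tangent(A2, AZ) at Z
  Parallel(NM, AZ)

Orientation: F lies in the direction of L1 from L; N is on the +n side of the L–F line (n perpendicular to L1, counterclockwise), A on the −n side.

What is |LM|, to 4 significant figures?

23.60

The slot axis is L1's direction at 42.6°, so u = (cos 42.6°, sin 42.6°) = (0.7361, 0.6769) and n = (−sin 42.6°, cos 42.6°) = (-0.6769, 0.7361). L is at the origin and F lies 22.8 along u from L, so F = 22.8·u = (16.78, 15.43). Tangency of A1 to both parallel lines with radius 6.1 puts N and A at L ± 6.1·n: N = (-4.129, 4.490), A = (4.129, -4.490). Equal radii place M and Z the same way about F: M = F + 6.1·n = (12.65, 19.92), Z = F − 6.1·n = (20.91, 10.94). Then |LM| = |M − L| = 23.60.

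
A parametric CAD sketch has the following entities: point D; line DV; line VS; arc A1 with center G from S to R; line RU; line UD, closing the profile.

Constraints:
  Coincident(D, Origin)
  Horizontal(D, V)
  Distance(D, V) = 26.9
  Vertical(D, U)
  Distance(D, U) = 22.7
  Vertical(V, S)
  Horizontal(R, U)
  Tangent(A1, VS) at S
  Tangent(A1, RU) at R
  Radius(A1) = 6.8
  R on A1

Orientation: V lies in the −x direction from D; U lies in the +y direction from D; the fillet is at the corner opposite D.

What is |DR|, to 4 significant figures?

30.32

The virtual corner opposite D is at (-26.90, 22.70). Tangency of A1 to VS means the radius GS is perpendicular to VS and the tangent condition forces GR to be normal to RU, with radius 6.8, so the center G sits 6.8 in from both sides at G = (-20.10, 15.90). That places the tangent points at S = (-26.90, 15.90) on VS and R = (-20.10, 22.70) on RU. Then |DR| = |R − D| = 30.32.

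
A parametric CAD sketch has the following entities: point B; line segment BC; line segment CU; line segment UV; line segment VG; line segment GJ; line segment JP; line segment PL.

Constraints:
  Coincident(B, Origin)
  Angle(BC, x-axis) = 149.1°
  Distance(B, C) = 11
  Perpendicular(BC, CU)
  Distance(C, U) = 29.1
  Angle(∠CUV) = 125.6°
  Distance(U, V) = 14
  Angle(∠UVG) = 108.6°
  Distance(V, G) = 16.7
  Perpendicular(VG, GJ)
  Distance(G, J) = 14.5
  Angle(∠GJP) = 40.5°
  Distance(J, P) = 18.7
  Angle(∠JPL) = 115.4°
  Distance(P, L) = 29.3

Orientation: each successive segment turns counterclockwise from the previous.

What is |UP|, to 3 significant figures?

15.8

B is at the origin; BC runs at 149.1° with length 11.0, so C = (-9.44, 5.65). BC ⟂ CU, so CU runs at -121°; with |CU| = 29.1, U = (-24.4, -19.3). ∠CUV = 125.6° gives UV at -66.5° from the x-axis; with |UV| = 14.0, V = (-18.8, -32.2). ∠UVG = 108.6° gives VG at 4.90° from the x-axis; with |VG| = 16.7, G = (-2.16, -30.7). The perpendicularity gives GJ at right angles to VG, so GJ runs at 94.9°; with |GJ| = 14.5, J = (-3.40, -16.3). ∠GJP = 40.5° gives JP at -126° from the x-axis; with |JP| = 18.7, P = (-14.3, -31.5). Then |UP| = |P − U| = 15.8.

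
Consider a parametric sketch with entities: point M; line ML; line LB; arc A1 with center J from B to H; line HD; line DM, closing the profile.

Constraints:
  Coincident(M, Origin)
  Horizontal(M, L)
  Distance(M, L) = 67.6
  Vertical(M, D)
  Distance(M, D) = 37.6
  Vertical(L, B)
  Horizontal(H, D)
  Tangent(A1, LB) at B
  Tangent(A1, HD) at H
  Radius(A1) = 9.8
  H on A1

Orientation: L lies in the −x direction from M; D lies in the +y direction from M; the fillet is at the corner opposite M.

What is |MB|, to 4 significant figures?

73.09

M is at the origin; M and L share the same y with |ML| = 67.6 and L on the −x side, so L = (-67.60, 0.000). MD is vertical with |MD| = 37.6 and D on the +y side, so D = (0.000, 37.60). The virtual corner opposite M is at (-67.60, 37.60). The tangent condition forces JB to be normal to LB and since A1 is tangent to HD there, JH ⟂ HD, with radius 9.8, so the center J sits 9.8 in from both sides at J = (-57.80, 27.80). That places the tangent points at B = (-67.60, 27.80) on LB and H = (-57.80, 37.60) on HD. Then |MB| = |B − M| = 73.09.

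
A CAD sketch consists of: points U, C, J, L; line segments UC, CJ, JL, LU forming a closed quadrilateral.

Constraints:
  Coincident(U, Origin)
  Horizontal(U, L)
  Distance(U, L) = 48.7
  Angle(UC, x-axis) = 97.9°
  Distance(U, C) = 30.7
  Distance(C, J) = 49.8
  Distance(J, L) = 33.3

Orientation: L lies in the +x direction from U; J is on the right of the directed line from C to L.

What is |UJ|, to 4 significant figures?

23.12

U is at the origin; U and L share the same y with |UL| = 48.7 and L in +x, so L = (48.7, 0). UC runs at 97.9° with |UC| = 30.7, so C = (-4.220, 30.41). J is determined by |CJ| = 49.8 and |JL| = 33.3 together: it lies at the intersection of circle(C, 49.8) and circle(L, 33.3). With |CL| = 61.03, the foot of the radical line on CL is 41.75 from C and the perpendicular offset is √(49.8² − 41.75²) = 27.15. Taking the right-of-CL solution: J = (18.45, -13.93).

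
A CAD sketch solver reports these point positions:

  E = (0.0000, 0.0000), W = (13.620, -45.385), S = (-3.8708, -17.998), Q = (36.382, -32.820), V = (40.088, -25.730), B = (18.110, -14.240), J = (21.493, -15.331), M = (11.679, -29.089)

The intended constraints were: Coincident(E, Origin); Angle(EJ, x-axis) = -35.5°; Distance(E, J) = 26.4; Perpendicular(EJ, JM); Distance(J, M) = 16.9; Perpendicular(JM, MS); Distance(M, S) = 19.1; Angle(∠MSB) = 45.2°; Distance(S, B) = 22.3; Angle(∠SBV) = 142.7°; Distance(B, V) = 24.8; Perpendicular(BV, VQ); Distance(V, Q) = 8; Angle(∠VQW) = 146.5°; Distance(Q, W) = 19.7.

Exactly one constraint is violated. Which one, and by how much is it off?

Distance(Q, W) = 19.7 — off by 6.30.

E = (0.00, 0.00) ✓; EJ at -35.50° ✓; |EJ| = 26.40 ✓; ∠(EJ, JM) = 90.00° ✓; |JM| = 16.90 ✓; ∠(JM, MS) = 90.00° ✓; |MS| = 19.10 ✓; ∠MSB = 45.20° ✓; |SB| = 22.30 ✓; ∠SBV = 142.7° ✓; |BV| = 24.80 ✓; ∠(BV, VQ) = 90.00° ✓; |VQ| = 8.000 ✓; ∠VQW = 146.5° ✓; |QW| = 26.00 ✗.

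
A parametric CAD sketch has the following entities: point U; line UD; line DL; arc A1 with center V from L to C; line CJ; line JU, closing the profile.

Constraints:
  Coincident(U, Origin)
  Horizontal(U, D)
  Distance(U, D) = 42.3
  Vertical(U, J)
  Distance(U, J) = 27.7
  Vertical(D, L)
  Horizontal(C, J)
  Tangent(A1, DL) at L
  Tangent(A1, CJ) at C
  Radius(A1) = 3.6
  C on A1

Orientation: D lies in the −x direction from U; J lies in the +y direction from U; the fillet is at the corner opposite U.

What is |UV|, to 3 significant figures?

45.6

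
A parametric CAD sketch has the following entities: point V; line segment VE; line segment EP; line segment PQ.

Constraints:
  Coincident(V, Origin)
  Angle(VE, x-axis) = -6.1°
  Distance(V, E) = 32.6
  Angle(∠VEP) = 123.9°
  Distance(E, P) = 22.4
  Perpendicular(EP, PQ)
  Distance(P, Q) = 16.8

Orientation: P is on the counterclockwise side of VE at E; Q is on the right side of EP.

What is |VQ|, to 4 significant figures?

59.75

∠VEP = 123.9°, so EP runs at -6.1° + (180° − 123.9°) = 50.00° from the x-axis; with |EP| = 22.4, P = E + 22.4·(cos 50.00°, sin 50.00°) = (46.81, 13.70). EP ⟂ PQ; with |PQ| = 16.8 on the right of EP, Q = P + 16.8·(0.7660, -0.6428) = (59.68, 2.896). Then |VQ| = |Q − V| = 59.75.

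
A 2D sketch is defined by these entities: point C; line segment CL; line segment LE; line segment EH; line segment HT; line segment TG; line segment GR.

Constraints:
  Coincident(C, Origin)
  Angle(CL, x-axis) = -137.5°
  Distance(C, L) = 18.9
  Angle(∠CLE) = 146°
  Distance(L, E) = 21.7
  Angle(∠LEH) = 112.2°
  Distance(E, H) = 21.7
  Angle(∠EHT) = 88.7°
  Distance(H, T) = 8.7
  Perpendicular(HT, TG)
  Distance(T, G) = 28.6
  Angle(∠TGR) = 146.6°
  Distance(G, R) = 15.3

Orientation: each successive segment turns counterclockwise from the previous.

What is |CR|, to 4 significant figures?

42.14

C is at the origin; CL runs at -137.5° with length 18.9, so L = (-13.93, -12.77). ∠CLE = 146.0° gives LE at -103.5° from the x-axis; with |LE| = 21.7, E = (-19.00, -33.87). ∠LEH = 112.2° gives EH at -35.70° from the x-axis; with |EH| = 21.7, H = (-1.378, -46.53). ∠EHT = 88.7° gives HT at 55.60° from the x-axis; with |HT| = 8.7, T = (3.537, -39.35). HT is perpendicular to TG, so TG runs at 145.6°; with |TG| = 28.6, G = (-20.06, -23.20). ∠TGR = 146.6° gives GR at 179.0° from the x-axis; with |GR| = 15.3, R = (-35.36, -22.93). Then |CR| = |R − C| = 42.14.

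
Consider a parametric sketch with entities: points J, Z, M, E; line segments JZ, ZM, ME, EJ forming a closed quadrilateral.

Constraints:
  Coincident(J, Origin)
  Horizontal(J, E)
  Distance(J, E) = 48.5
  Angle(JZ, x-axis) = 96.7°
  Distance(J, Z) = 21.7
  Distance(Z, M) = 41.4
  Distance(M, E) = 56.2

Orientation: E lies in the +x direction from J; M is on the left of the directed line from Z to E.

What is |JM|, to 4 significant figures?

57.72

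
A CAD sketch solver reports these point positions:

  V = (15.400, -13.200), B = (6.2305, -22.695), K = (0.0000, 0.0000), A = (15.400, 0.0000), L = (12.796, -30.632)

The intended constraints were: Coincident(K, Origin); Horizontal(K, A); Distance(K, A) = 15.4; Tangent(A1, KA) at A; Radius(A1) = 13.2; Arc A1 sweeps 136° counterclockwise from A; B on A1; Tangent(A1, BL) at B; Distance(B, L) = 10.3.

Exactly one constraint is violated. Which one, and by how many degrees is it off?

Tangent(A1, BL) at B — off by 6.40°.

K = (0.00, 0.00) ✓; K.y = 0.00, A.y = 0.00 ✓; |KA| = 15.40 ✓; ∠(VA, AK) = 90.00° ✓; |VA| = 13.20 ✓; bearing(V→B) − bearing(V→A) = 136.0° ✓; |VB| = 13.20 ✓; ∠(VB, BL) = 96.40° ✗; |BL| = 10.30 ✓.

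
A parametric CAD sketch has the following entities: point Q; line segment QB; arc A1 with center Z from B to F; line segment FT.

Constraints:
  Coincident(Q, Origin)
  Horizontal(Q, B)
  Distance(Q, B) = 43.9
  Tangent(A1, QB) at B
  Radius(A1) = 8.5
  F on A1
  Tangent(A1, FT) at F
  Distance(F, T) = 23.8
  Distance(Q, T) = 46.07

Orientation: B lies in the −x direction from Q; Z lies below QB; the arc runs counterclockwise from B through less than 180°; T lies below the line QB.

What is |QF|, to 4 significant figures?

52.06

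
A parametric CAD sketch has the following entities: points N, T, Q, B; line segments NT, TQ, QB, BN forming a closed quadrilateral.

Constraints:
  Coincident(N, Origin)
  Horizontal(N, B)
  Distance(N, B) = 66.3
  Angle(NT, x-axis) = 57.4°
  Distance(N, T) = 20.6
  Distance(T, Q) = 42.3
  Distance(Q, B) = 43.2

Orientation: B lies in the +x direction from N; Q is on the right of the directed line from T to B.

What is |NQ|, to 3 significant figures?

35.6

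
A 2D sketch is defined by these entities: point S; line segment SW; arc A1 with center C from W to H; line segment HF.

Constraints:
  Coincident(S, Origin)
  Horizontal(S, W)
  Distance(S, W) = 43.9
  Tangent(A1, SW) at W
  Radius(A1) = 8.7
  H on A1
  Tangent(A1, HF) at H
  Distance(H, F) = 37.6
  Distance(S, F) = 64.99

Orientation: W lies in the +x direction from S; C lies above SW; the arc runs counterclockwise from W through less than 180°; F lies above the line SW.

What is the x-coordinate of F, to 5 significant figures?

44.583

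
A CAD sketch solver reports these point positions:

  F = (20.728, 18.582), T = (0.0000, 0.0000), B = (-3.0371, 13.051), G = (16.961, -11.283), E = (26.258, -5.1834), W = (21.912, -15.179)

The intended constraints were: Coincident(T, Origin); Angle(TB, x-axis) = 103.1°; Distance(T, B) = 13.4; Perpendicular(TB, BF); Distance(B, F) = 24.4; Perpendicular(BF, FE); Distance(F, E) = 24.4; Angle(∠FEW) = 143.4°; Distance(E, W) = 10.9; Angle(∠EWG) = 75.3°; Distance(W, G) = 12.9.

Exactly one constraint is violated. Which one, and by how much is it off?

Distance(W, G) = 12.9 — off by 6.60.

T = (0.00, 0.00) ✓; TB at 103.1° ✓; |TB| = 13.40 ✓; ∠(TB, BF) = 90.00° ✓; |BF| = 24.40 ✓; ∠(BF, FE) = 90.00° ✓; |FE| = 24.40 ✓; ∠FEW = 143.4° ✓; |EW| = 10.90 ✓; ∠EWG = 75.30° ✓; |WG| = 6.300 ✗.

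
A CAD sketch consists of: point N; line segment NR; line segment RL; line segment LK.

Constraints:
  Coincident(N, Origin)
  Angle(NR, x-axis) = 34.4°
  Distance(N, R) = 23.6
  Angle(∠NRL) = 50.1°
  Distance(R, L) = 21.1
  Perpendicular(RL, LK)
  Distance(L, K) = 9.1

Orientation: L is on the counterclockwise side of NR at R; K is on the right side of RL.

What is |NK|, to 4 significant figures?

27.85

N is at the origin; NR runs at 34.4° with length 23.6, so R = 23.6·(cos 34.4°, sin 34.4°) = (19.47, 13.33). ∠NRL = 50.1°, so RL runs at 34.4° + (180° − 50.1°) = 164.3° from the x-axis; with |RL| = 21.1, L = R + 21.1·(cos 164.3°, sin 164.3°) = (-0.8401, 19.04). The perpendicularity gives LK at right angles to RL; with |LK| = 9.1 on the right of RL, K = L + 9.1·(0.2706, 0.9627) = (1.622, 27.80). Then |NK| = |K − N| = 27.85.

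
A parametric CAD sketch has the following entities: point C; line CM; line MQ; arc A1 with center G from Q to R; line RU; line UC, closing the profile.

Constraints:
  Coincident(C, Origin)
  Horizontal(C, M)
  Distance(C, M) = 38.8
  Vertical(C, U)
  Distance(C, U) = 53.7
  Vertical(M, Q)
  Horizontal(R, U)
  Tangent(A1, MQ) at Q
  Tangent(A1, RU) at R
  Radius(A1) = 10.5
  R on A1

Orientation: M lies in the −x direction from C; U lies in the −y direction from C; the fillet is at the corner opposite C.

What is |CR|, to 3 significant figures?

60.7

C is at the origin; C and M share the same y with |CM| = 38.8 and M on the −x side, so M = (-38.8, 0.00). C and U share the same x with |CU| = 53.7 and U on the −y side, so U = (0.00, -53.7). The virtual corner opposite C is at (-38.8, -53.7). Since A1 is tangent to MQ there, GQ ⟂ MQ and A1 meets RU tangentially, so GR is at right angles to RU, with radius 10.5, so the center G sits 10.5 in from both sides at G = (-28.3, -43.2). That places the tangent points at Q = (-38.8, -43.2) on MQ and R = (-28.3, -53.7) on RU. Then |CR| = |R − C| = 60.7.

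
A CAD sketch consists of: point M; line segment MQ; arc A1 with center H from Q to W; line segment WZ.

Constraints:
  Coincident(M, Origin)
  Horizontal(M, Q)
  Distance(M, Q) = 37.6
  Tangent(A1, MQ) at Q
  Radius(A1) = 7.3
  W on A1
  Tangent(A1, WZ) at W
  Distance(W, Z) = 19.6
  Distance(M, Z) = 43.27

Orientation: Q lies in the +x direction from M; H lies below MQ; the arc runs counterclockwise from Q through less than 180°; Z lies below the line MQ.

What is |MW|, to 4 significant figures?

31.50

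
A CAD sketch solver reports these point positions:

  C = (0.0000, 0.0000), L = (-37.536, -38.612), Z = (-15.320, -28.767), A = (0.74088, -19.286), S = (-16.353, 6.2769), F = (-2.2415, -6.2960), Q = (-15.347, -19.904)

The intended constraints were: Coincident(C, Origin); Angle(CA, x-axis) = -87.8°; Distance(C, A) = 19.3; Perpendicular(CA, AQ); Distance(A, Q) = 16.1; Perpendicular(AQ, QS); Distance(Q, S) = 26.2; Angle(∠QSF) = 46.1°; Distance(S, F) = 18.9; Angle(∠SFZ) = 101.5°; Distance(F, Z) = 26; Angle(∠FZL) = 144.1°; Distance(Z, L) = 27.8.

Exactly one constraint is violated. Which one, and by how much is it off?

Distance(Z, L) = 27.8 — off by 3.50.

C = (0.00, 0.00) ✓; CA at -87.80° ✓; |CA| = 19.30 ✓; ∠(CA, AQ) = 90.00° ✓; |AQ| = 16.10 ✓; ∠(AQ, QS) = 90.00° ✓; |QS| = 26.20 ✓; ∠QSF = 46.10° ✓; |SF| = 18.90 ✓; ∠SFZ = 101.5° ✓; |FZ| = 26.00 ✓; ∠FZL = 144.1° ✓; |ZL| = 24.30 ✗.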